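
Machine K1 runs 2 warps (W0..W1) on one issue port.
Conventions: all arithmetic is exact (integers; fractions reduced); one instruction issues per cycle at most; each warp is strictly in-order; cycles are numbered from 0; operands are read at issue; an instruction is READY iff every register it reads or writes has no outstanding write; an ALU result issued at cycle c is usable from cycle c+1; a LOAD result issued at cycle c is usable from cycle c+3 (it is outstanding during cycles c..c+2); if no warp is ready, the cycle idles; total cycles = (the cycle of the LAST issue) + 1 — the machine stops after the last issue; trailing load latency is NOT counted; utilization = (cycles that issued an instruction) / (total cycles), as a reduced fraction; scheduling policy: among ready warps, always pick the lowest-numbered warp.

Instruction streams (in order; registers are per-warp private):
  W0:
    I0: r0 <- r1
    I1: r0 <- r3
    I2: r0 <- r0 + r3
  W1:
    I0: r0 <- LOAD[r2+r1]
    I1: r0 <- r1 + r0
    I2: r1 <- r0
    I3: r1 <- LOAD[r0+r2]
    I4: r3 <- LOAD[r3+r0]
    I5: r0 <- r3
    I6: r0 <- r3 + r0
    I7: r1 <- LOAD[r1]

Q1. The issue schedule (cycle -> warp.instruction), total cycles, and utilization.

cycle 0: W0.I0
cycle 1: W0.I1
cycle 2: W0.I2
cycle 3: W1.I0
cycle 4: idle
cycle 5: idle
cycle 6: W1.I1
cycle 7: W1.I2
cycle 8: W1.I3
cycle 9: W1.I4
cycle 10: idle
cycle 11: idle
cycle 12: W1.I5
cycle 13: W1.I6
cycle 14: W1.I7

Answer: 15 cycles, utilization 11/15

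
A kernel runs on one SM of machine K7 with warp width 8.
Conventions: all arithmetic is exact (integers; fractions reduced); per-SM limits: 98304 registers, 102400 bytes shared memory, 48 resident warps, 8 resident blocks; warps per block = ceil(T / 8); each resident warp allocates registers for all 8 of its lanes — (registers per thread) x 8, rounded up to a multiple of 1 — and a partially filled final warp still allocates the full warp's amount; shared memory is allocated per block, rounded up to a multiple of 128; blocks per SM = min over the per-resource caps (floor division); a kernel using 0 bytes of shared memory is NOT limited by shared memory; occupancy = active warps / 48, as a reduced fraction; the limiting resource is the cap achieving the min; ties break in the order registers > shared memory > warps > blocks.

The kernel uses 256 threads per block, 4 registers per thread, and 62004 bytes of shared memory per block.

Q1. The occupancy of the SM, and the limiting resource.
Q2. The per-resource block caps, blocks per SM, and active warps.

Answer: occupancy 2/3, limited by shared memory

registers: 96 blocks
shared memory: 1 block
warps: 1 block
blocks: 8 blocks

Answer: 1 block, 32 active warps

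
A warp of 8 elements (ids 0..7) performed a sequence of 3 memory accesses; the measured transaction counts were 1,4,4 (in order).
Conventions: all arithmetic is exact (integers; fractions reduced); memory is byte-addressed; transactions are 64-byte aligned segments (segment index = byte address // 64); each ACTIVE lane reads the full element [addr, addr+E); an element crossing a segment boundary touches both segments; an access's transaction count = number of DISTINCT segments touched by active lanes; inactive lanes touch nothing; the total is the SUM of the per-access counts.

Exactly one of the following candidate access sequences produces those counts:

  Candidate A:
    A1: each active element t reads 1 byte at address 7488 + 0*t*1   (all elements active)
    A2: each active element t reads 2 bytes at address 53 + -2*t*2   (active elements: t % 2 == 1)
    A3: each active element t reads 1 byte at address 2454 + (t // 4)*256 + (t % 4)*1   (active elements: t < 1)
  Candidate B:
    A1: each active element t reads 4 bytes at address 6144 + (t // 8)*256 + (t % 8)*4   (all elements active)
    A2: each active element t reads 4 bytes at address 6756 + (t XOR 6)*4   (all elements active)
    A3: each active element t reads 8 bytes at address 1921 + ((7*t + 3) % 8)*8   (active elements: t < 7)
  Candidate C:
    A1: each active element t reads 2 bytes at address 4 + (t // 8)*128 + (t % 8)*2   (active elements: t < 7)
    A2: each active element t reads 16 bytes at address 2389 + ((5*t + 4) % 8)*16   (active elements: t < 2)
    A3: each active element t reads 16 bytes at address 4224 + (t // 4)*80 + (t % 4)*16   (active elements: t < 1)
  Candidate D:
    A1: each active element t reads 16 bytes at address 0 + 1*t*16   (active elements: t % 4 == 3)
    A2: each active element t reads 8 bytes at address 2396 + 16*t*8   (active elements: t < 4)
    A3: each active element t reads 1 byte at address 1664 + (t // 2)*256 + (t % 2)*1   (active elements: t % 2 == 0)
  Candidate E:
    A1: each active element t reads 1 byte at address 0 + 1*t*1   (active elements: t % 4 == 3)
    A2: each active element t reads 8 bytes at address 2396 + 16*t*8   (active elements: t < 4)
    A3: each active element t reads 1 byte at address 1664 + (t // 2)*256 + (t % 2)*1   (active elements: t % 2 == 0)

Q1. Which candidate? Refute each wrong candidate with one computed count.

A: A2 gives 1 transaction, not 4
B: A2 gives 2 transactions, not 4
C: A2 gives 2 transactions, not 4
D: A1 gives 2 transactions, not 1
E: all counts match (1,4,4)

Answer: E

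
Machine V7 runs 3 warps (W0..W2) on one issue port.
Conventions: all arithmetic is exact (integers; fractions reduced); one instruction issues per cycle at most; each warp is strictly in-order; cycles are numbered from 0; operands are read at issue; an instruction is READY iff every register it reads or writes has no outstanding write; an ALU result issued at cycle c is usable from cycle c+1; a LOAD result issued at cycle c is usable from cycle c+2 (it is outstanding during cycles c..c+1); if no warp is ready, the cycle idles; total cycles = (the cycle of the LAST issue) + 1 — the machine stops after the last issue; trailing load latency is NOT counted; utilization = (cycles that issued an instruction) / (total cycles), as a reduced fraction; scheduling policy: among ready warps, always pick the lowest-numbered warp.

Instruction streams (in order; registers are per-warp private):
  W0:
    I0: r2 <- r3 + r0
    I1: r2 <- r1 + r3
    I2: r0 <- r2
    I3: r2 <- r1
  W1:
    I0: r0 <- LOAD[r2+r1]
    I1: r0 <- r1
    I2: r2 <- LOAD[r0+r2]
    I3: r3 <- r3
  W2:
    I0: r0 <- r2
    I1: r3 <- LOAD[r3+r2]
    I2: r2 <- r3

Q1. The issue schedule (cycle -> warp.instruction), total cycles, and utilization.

cycle 0: W0.I0
cycle 1: W0.I1
cycle 2: W0.I2
cycle 3: W0.I3
cycle 4: W1.I0
cycle 5: W2.I0
cycle 6: W1.I1
cycle 7: W1.I2
cycle 8: W1.I3
cycle 9: W2.I1
cycle 10: idle
cycle 11: W2.I2

Answer: 12 cycles, utilization 11/12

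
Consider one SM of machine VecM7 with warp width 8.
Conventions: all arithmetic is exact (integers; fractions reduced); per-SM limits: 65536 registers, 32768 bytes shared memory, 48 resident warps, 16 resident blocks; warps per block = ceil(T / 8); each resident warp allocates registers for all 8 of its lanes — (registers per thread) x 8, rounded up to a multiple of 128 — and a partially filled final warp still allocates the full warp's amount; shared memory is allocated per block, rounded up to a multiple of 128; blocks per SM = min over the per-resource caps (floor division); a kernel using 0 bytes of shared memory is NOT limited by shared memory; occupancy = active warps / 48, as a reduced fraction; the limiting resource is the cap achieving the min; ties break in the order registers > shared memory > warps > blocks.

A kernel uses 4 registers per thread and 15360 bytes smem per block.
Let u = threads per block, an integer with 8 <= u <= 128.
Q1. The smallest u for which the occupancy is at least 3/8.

Answer: u = 65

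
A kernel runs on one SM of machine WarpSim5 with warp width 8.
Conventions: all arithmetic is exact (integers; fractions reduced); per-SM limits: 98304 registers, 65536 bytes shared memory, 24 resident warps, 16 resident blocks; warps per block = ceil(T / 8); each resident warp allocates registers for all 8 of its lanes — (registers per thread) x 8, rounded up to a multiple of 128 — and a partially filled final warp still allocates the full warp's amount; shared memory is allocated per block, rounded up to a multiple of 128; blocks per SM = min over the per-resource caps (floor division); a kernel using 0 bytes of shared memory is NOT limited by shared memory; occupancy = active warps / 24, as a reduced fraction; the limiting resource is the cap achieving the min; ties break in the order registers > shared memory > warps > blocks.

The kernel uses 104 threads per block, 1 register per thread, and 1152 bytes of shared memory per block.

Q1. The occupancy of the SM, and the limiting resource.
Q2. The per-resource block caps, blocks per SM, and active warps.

Answer: occupancy 13/24, limited by warps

registers: 59 blocks
shared memory: 56 blocks
warps: 1 block
blocks: 16 blocks

Answer: 1 block, 13 active warps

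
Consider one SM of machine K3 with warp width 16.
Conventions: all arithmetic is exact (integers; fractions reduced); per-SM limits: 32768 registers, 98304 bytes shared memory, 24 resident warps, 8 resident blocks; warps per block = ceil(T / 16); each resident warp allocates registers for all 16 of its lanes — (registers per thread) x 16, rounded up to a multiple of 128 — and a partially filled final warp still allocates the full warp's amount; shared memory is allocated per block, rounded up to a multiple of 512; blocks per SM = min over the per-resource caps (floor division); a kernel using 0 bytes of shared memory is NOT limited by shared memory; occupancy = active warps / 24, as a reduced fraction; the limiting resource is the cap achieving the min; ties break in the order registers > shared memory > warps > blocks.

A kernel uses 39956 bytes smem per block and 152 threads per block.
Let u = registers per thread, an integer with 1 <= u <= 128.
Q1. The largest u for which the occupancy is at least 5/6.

Answer: u = 96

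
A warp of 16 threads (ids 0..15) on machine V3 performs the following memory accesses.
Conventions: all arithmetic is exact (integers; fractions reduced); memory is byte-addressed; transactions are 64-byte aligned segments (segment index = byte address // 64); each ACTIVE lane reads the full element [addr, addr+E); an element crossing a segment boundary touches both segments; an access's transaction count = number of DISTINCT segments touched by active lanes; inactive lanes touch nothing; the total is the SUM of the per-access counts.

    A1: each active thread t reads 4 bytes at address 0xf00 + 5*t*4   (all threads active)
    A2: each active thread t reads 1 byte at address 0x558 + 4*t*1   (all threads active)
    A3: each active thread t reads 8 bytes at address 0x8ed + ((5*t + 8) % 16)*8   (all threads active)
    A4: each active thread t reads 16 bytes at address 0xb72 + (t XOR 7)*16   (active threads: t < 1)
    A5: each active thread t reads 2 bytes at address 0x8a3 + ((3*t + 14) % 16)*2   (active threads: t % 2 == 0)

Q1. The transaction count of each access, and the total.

A1: 5 transactions
A2: 2 transactions
A3: 3 transactions
A4: 1 transaction
A5: 2 transactions

Answer: 5,2,3,1,2; total 13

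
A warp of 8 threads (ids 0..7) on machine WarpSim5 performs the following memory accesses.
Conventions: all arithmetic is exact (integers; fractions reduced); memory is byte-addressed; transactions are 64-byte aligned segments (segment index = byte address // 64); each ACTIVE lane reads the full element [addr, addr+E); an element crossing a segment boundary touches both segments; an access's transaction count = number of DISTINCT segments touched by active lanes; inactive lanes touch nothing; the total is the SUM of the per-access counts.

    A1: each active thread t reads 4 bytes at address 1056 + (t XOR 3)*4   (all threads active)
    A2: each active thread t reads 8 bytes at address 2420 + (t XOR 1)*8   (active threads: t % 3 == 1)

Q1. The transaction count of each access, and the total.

A1: 1 transaction
A2: 2 transactions

Answer: 1,2; total 3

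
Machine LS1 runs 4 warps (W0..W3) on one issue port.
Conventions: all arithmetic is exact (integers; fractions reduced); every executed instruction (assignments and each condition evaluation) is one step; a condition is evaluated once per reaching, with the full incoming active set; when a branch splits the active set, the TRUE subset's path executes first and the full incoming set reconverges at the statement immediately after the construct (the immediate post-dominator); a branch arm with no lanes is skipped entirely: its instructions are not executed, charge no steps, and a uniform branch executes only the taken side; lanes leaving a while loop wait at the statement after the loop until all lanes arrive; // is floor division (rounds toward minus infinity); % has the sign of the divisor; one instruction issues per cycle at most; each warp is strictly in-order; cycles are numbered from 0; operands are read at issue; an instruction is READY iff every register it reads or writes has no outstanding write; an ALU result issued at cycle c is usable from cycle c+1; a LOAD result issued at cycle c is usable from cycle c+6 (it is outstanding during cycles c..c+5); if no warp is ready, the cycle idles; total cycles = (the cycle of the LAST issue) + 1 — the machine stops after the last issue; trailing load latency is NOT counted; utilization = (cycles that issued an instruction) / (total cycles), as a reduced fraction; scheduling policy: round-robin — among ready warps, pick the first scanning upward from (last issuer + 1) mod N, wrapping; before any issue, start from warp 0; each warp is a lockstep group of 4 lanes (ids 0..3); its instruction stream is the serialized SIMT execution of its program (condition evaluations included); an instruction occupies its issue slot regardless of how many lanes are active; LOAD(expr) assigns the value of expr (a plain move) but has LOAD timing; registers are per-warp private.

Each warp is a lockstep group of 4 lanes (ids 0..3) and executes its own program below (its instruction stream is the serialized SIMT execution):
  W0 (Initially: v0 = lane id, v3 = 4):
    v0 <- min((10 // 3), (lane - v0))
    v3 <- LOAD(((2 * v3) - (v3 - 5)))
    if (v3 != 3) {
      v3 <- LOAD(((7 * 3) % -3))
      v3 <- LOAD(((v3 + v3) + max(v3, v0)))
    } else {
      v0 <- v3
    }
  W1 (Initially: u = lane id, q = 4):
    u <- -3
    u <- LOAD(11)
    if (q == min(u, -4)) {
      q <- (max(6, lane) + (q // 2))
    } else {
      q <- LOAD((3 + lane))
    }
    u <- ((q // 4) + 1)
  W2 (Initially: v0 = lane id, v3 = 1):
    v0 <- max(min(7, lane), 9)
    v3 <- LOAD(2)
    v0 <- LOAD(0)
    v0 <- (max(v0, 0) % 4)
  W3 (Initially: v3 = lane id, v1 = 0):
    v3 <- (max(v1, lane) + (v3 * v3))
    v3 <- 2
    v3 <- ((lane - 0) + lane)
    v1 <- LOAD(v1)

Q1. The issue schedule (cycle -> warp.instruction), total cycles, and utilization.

cycle 0: W0.I0
cycle 1: W1.I0
cycle 2: W2.I0
cycle 3: W3.I0
cycle 4: W0.I1
cycle 5: W1.I1
cycle 6: W2.I1
cycle 7: W3.I1
cycle 8: W2.I2
cycle 9: W3.I2
cycle 10: W0.I2
cycle 11: W1.I2
cycle 12: W3.I3
cycle 13: W0.I3
cycle 14: W1.I3
cycle 15: W2.I3
cycle 16: idle
cycle 17: idle
cycle 18: idle
cycle 19: W0.I4
cycle 20: W1.I4

Answer: 21 cycles, utilization 6/7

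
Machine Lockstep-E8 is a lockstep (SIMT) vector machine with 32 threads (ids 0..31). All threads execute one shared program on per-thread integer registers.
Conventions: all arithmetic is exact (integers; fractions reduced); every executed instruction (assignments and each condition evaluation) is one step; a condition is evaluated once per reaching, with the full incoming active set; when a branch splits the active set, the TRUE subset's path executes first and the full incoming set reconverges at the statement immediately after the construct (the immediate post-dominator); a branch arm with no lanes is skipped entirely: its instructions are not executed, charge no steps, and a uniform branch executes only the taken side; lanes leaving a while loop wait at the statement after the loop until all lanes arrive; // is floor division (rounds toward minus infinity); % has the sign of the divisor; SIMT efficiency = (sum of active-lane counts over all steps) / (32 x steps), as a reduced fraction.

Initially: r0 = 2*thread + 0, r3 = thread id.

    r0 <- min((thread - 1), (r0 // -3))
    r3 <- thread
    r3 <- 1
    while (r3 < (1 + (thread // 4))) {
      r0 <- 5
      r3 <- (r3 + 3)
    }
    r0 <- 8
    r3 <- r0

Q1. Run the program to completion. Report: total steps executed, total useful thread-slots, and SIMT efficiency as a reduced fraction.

Answer: 15 steps, 336 useful, 7/10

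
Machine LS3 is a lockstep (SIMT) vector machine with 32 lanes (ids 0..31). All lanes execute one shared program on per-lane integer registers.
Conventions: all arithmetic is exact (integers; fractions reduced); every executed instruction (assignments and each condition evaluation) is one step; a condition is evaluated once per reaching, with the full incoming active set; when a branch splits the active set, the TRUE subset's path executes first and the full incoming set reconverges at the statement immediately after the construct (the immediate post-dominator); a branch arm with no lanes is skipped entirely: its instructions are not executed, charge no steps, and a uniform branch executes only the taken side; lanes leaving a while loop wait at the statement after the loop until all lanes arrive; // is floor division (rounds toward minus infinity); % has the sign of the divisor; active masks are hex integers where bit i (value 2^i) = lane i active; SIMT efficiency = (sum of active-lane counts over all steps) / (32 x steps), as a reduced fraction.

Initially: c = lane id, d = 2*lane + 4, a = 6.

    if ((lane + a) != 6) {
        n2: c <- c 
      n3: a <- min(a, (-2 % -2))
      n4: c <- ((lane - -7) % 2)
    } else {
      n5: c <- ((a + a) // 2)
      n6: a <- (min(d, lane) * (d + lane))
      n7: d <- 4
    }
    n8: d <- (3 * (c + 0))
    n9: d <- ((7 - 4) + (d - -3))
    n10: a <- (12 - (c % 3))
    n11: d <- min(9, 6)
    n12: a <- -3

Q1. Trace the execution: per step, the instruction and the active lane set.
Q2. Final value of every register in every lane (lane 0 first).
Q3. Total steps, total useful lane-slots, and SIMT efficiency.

step 0: eval ((lane + a) != 6)       0xffffffff
step 1: c <- c                       0xfffffffe
step 2: a <- min(a, (-2 % -2))       0xfffffffe
step 3: c <- ((lane - -7) % 2)       0xfffffffe
step 4: c <- ((a + a) // 2)          0x00000001
step 5: a <- (min(d, lane) * (d + lane)) 0x00000001
step 6: d <- 4                       0x00000001
step 7: d <- (3 * (c + 0))           0xffffffff
step 8: d <- ((7 - 4) + (d - -3))    0xffffffff
step 9: a <- (12 - (c % 3))          0xffffffff
step 10: d <- min(9, 6)               0xffffffff
step 11: a <- -3                      0xffffffff

Answer: 12 steps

c: 6,0,1,0,1,0,1,0,1,0,1,0,1,0,1,0,1,0,1,0,1,0,1,0,1,0,1,0,1,0,1,0
d: 6,6,6,6,6,6,6,6,6,6,6,6,6,6,6,6,6,6,6,6,6,6,6,6,6,6,6,6,6,6,6,6
a: -3,-3,-3,-3,-3,-3,-3,-3,-3,-3,-3,-3,-3,-3,-3,-3,-3,-3,-3,-3,-3,-3,-3,-3,-3,-3,-3,-3,-3,-3,-3,-3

steps = 12; useful = 288; efficiency = 288/384 = 3/4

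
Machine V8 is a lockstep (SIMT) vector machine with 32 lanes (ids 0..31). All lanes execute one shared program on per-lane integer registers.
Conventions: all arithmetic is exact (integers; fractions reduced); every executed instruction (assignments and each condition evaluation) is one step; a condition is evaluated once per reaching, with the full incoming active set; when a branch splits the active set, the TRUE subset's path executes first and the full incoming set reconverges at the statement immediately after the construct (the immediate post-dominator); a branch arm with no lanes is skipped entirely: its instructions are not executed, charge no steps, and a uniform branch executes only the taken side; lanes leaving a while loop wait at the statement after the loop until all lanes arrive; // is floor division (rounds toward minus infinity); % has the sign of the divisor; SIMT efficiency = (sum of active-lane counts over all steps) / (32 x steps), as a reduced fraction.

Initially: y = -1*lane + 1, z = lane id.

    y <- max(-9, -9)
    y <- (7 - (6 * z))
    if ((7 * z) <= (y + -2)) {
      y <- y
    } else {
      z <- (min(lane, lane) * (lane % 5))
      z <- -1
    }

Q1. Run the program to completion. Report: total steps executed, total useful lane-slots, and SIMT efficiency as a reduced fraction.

Answer: 6 steps, 159 useful, 53/64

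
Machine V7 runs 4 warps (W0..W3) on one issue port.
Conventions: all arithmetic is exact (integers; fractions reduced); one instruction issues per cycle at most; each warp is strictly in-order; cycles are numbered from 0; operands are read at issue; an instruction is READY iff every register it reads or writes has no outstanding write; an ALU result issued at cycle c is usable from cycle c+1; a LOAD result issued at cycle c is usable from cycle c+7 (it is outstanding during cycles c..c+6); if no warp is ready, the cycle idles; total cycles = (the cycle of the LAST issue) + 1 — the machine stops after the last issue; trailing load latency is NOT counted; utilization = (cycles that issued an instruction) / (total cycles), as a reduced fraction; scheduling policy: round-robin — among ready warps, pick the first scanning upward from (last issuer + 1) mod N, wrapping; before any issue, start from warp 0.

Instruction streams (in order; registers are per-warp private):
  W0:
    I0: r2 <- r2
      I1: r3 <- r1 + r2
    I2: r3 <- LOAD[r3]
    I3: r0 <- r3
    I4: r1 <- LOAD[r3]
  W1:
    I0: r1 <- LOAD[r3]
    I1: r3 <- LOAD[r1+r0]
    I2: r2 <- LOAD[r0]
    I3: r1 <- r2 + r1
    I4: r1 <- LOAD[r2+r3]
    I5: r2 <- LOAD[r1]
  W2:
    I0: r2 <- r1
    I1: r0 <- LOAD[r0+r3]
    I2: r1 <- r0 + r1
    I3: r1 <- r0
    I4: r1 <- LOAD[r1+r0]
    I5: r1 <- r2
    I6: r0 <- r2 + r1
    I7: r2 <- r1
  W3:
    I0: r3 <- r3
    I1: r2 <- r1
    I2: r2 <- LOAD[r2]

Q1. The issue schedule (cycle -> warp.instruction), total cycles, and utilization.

cycle 0: W0.I0
cycle 1: W1.I0
cycle 2: W2.I0
cycle 3: W3.I0
cycle 4: W0.I1
cycle 5: W2.I1
cycle 6: W3.I1
cycle 7: W0.I2
cycle 8: W1.I1
cycle 9: W3.I2
cycle 10: W1.I2
cycle 11: idle
cycle 12: W2.I2
cycle 13: W2.I3
cycle 14: W0.I3
cycle 15: W2.I4
cycle 16: W0.I4
cycle 17: W1.I3
cycle 18: W1.I4
cycle 19: idle
cycle 20: idle
cycle 21: idle
cycle 22: W2.I5
cycle 23: W2.I6
cycle 24: W2.I7
cycle 25: W1.I5

Answer: 26 cycles, utilization 11/13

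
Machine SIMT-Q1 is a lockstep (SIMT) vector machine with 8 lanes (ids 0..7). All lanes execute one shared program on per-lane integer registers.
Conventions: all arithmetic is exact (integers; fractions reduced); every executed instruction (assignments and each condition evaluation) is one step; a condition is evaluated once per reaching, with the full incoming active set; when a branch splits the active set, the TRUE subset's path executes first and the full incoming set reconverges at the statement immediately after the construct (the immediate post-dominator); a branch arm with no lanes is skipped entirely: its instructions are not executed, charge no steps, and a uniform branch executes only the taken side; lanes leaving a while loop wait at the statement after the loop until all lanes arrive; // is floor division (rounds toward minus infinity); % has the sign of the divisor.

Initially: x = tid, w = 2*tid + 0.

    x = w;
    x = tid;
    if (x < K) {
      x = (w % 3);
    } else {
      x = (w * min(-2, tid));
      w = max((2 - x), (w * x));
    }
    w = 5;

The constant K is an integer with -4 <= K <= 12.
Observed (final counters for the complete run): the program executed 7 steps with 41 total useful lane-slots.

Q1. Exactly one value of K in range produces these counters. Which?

Answer: K = 7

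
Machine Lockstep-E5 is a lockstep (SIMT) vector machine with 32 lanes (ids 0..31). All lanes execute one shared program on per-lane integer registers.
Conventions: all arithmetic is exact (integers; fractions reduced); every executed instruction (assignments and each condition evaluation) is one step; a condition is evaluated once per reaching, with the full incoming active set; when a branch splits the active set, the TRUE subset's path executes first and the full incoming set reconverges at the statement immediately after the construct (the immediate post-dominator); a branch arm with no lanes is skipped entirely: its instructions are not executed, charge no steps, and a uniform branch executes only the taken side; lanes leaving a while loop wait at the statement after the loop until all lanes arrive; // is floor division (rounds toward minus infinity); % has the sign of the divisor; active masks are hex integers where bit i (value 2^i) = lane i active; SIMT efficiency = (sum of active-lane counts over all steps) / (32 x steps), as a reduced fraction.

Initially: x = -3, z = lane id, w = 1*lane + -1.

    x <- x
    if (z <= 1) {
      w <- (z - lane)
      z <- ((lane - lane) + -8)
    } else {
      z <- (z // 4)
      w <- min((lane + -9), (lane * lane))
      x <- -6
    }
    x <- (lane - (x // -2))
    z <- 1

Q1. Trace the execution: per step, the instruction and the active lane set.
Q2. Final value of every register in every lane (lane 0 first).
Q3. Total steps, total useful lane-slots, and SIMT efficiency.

step 0: x <- x                       0xffffffff
step 1: eval (z <= 1)                0xffffffff
step 2: w <- (z - lane)              0x00000003
step 3: z <- ((lane - lane) + -8)    0x00000003
step 4: z <- (z // 4)                0xfffffffc
step 5: w <- min((lane + -9), (lane * lane)) 0xfffffffc
step 6: x <- -6                      0xfffffffc
step 7: x <- (lane - (x // -2))      0xffffffff
step 8: z <- 1                       0xffffffff

Answer: 9 steps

x: -1,0,-1,0,1,2,3,4,5,6,7,8,9,10,11,12,13,14,15,16,17,18,19,20,21,22,23,24,25,26,27,28
z: 1,1,1,1,1,1,1,1,1,1,1,1,1,1,1,1,1,1,1,1,1,1,1,1,1,1,1,1,1,1,1,1
w: 0,0,-7,-6,-5,-4,-3,-2,-1,0,1,2,3,4,5,6,7,8,9,10,11,12,13,14,15,16,17,18,19,20,21,22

steps = 9; useful = 222; efficiency = 222/288 = 37/48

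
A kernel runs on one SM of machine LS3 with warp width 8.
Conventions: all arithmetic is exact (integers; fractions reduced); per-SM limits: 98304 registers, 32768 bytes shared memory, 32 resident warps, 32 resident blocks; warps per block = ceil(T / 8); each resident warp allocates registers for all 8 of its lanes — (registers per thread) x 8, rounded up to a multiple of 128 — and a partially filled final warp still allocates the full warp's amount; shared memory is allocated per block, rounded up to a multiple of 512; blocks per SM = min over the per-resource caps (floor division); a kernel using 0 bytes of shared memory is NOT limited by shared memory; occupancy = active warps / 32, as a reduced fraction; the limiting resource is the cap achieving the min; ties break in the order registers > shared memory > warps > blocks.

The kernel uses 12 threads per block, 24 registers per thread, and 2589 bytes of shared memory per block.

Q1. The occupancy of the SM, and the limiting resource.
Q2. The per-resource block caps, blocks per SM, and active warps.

Answer: occupancy 5/8, limited by shared memory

registers: 192 blocks
shared memory: 10 blocks
warps: 16 blocks
blocks: 32 blocks

Answer: 10 blocks, 20 active warps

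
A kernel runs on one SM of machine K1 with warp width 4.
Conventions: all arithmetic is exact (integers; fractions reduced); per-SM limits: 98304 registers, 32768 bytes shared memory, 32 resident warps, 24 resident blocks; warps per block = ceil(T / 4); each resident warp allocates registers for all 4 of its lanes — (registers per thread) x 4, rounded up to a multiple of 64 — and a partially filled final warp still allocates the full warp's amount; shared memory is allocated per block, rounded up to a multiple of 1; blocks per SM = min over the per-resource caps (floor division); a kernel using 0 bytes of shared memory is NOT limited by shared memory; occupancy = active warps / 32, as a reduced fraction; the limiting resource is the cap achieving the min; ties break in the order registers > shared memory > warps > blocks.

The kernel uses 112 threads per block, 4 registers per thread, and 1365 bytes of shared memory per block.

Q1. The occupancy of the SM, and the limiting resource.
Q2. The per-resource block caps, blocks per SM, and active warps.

Answer: occupancy 7/8, limited by warps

registers: 54 blocks
shared memory: 24 blocks
warps: 1 block
blocks: 24 blocks

Answer: 1 block, 28 active warps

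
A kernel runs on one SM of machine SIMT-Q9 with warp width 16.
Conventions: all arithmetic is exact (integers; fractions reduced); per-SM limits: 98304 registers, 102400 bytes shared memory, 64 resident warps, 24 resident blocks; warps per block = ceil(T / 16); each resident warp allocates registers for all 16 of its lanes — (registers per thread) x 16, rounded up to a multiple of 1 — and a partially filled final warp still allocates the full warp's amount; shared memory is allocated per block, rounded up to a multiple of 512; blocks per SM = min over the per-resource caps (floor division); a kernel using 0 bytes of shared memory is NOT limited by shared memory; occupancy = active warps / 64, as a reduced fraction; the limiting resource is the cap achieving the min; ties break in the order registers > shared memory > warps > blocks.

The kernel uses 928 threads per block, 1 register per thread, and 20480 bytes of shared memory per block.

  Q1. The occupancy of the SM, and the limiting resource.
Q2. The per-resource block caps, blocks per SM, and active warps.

Answer: occupancy 29/32, limited by warps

registers: 105 blocks
shared memory: 5 blocks
warps: 1 block
blocks: 24 blocks

Answer: 1 block, 58 active warps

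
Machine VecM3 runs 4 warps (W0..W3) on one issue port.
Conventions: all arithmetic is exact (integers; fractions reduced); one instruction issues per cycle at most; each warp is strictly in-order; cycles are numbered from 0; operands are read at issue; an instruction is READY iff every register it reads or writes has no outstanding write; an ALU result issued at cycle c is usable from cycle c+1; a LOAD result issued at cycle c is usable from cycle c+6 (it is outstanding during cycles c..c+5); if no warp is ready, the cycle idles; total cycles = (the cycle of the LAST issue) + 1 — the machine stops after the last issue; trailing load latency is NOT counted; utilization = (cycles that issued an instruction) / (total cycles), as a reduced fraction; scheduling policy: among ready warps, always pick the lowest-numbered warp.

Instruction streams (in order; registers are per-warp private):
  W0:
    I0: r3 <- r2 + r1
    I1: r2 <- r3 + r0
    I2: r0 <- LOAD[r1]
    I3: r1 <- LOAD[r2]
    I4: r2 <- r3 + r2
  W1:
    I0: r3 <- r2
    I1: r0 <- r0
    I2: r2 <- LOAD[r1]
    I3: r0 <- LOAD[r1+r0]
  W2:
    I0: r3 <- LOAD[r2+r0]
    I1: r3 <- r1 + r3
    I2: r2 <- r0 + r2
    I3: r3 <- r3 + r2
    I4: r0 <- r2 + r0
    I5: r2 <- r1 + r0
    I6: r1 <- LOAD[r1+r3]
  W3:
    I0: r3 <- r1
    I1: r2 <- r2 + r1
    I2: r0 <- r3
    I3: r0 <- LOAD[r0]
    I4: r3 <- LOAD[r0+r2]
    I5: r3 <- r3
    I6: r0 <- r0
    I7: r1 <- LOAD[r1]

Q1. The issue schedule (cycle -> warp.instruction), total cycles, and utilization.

cycle 0: W0.I0
cycle 1: W0.I1
cycle 2: W0.I2
cycle 3: W0.I3
cycle 4: W0.I4
cycle 5: W1.I0
cycle 6: W1.I1
cycle 7: W1.I2
cycle 8: W1.I3
cycle 9: W2.I0
cycle 10: W3.I0
cycle 11: W3.I1
cycle 12: W3.I2
cycle 13: W3.I3
cycle 14: idle
cycle 15: W2.I1
cycle 16: W2.I2
cycle 17: W2.I3
cycle 18: W2.I4
cycle 19: W2.I5
cycle 20: W2.I6
cycle 21: W3.I4
cycle 22: idle
cycle 23: idle
cycle 24: idle
cycle 25: idle
cycle 26: idle
cycle 27: W3.I5
cycle 28: W3.I6
cycle 29: W3.I7

Answer: 30 cycles, utilization 4/5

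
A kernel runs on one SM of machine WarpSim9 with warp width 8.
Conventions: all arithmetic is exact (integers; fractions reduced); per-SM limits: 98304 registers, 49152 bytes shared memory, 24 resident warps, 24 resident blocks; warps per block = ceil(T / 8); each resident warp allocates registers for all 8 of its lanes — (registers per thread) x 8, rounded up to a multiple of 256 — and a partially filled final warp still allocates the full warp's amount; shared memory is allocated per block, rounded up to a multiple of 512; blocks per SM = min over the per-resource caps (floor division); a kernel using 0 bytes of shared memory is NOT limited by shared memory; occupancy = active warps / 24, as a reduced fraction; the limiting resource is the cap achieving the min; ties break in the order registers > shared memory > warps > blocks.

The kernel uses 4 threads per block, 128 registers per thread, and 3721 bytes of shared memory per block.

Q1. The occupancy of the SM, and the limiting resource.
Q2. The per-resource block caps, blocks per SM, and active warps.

Answer: occupancy 1/2, limited by shared memory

registers: 96 blocks
shared memory: 12 blocks
warps: 24 blocks
blocks: 24 blocks

Answer: 12 blocks, 12 active warps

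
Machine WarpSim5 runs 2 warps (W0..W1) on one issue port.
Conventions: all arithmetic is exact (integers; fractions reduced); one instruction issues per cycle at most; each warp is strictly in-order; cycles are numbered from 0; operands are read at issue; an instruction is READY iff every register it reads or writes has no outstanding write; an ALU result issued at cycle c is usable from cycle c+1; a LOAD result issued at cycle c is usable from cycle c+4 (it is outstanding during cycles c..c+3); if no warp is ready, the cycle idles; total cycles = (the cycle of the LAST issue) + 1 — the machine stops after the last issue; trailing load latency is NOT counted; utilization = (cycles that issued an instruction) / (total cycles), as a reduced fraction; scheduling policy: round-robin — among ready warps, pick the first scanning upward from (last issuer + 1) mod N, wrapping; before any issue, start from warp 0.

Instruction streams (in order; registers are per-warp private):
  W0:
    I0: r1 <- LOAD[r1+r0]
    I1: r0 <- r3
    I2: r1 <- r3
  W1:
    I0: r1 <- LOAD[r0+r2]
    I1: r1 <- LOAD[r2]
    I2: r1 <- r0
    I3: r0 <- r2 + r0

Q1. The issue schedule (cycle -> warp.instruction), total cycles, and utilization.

cycle 0: W0.I0
cycle 1: W1.I0
cycle 2: W0.I1
cycle 3: idle
cycle 4: W0.I2
cycle 5: W1.I1
cycle 6: idle
cycle 7: idle
cycle 8: idle
cycle 9: W1.I2
cycle 10: W1.I3

Answer: 11 cycles, utilization 7/11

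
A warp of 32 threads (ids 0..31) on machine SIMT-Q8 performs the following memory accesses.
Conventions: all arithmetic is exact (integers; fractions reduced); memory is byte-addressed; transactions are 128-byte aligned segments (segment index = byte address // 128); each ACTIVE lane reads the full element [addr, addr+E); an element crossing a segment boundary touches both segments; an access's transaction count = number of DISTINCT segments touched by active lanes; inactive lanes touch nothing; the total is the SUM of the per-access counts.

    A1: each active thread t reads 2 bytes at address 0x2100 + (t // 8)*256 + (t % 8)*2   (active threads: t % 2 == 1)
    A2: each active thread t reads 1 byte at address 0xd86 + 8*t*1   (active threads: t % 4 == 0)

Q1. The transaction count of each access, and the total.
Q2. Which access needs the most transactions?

A1: 4 transactions
A2: 2 transactions

Answer: 4,2; total 6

Answer: A1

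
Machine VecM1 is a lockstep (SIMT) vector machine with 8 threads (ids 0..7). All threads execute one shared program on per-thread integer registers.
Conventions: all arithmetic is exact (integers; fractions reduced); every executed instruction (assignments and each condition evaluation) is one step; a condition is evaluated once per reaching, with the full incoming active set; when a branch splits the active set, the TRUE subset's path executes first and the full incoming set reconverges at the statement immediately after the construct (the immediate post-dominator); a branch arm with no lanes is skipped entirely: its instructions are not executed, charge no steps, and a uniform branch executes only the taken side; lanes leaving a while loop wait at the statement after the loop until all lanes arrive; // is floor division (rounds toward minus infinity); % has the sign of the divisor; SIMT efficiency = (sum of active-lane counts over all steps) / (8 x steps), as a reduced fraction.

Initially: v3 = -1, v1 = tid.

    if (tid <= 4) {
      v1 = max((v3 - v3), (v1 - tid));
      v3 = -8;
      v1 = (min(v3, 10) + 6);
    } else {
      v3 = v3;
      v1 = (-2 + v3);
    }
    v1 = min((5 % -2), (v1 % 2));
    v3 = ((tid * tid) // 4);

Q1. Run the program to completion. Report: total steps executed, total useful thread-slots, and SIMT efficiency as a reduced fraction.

Answer: 8 steps, 45 useful, 45/64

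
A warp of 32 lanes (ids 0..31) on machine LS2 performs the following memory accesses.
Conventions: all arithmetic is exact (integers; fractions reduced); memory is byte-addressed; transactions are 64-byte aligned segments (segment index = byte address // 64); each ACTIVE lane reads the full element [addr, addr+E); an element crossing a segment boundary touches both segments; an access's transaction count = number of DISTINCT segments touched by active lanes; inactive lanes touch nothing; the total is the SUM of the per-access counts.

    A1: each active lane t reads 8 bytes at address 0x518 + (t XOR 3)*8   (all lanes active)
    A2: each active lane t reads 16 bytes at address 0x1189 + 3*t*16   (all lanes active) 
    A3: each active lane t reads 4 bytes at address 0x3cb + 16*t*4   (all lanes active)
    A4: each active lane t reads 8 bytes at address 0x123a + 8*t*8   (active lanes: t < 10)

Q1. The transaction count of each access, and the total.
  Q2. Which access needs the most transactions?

A1: 5 transactions
A2: 24 transactions
A3: 32 transactions
A4: 11 transactions

Answer: 5,24,32,11; total 72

Answer: A3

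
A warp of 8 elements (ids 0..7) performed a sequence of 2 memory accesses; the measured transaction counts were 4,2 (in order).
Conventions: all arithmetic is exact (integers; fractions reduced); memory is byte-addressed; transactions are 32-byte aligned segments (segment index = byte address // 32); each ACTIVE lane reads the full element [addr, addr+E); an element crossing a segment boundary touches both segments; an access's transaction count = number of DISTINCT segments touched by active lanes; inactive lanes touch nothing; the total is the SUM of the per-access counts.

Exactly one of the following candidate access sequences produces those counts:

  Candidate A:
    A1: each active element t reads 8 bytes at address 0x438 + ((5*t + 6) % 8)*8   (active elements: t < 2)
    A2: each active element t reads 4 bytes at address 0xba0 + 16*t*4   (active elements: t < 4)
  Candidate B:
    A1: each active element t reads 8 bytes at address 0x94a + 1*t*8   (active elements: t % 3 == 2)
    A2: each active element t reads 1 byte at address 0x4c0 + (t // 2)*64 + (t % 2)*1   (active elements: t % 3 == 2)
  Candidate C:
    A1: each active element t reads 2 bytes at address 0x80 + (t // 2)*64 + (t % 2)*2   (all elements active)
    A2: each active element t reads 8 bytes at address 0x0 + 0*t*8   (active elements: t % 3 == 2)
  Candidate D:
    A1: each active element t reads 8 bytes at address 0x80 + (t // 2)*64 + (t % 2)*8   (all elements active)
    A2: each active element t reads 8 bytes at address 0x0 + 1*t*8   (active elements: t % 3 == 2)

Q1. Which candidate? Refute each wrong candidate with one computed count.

A: A1 gives 2 transactions, not 4
B: A1 gives 2 transactions, not 4
C: A2 gives 1 transaction, not 2
D: all counts match (4,2)

Answer: D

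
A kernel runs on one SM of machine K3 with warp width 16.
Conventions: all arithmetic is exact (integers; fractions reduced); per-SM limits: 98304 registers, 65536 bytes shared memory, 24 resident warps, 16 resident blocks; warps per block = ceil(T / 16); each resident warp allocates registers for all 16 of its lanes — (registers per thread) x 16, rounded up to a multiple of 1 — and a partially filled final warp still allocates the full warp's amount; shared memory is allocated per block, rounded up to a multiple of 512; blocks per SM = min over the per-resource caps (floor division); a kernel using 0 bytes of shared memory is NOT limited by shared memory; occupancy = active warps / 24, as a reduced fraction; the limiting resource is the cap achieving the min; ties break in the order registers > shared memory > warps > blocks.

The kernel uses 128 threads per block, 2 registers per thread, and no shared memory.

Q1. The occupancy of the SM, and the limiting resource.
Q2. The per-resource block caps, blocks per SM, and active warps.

Answer: occupancy 1, limited by warps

registers: 384 blocks
shared memory: no limit (kernel uses none)
warps: 3 blocks
blocks: 16 blocks

Answer: 3 blocks, 24 active warps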